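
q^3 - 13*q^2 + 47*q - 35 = (q - 7)*(q - 5)*(q - 1)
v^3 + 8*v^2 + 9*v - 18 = (v - 1)*(v + 3)*(v + 6)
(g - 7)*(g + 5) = g^2 - 2*g - 35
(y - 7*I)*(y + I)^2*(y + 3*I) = y^4 - 2*I*y^3 + 28*y^2 + 46*I*y - 21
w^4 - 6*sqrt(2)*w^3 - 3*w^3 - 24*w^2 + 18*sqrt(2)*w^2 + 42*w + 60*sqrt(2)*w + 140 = (w - 5)*(w + 2)*(w - 7*sqrt(2))*(w + sqrt(2))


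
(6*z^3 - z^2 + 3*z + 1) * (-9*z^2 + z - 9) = -54*z^5 + 15*z^4 - 82*z^3 + 3*z^2 - 26*z - 9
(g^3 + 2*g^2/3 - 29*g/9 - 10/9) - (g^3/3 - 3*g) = 2*g^3/3 + 2*g^2/3 - 2*g/9 - 10/9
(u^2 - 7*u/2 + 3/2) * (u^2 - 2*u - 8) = u^4 - 11*u^3/2 + u^2/2 + 25*u - 12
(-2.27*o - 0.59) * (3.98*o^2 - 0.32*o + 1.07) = -9.0346*o^3 - 1.6218*o^2 - 2.2401*o - 0.6313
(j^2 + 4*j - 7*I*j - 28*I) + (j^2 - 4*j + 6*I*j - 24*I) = 2*j^2 - I*j - 52*I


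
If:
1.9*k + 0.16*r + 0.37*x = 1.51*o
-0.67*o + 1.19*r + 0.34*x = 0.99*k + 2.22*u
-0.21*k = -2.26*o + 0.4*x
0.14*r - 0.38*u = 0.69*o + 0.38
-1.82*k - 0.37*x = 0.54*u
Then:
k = 64.55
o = 83.75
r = -992.05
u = -518.56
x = 439.28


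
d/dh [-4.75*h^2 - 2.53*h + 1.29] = -9.5*h - 2.53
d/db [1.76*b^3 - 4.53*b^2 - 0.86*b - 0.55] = 5.28*b^2 - 9.06*b - 0.86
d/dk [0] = 0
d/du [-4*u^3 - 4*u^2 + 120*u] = -12*u^2 - 8*u + 120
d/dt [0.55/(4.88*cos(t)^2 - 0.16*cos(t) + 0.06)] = (5.368*cos(t) - 0.088)*sin(t)/(4.88*cos(t)^2 - 0.16*cos(t) + 0.06)^2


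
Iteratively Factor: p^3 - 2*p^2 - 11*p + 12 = (p - 4)*(p^2 + 2*p - 3) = (p - 4)*(p + 3)*(p - 1)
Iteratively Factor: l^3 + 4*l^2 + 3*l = (l + 3)*(l^2 + l) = l*(l + 3)*(l + 1)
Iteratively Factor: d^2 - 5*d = (d)*(d - 5)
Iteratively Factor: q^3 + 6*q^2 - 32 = (q - 2)*(q^2 + 8*q + 16) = (q - 2)*(q + 4)*(q + 4)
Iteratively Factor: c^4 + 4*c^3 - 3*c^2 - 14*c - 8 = (c + 1)*(c^3 + 3*c^2 - 6*c - 8) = (c + 1)*(c + 4)*(c^2 - c - 2) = (c + 1)^2*(c + 4)*(c - 2)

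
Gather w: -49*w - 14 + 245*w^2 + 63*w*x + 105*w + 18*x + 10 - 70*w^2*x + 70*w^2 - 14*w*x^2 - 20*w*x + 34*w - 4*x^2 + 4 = w^2*(315 - 70*x) + w*(-14*x^2 + 43*x + 90) - 4*x^2 + 18*x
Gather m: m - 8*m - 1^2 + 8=7 - 7*m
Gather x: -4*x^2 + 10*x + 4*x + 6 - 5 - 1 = -4*x^2 + 14*x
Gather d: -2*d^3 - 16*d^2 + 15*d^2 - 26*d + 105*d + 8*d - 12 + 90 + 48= -2*d^3 - d^2 + 87*d + 126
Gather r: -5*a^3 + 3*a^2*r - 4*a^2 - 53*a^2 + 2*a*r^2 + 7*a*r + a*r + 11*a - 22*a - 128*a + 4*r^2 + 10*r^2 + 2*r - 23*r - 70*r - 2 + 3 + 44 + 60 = -5*a^3 - 57*a^2 - 139*a + r^2*(2*a + 14) + r*(3*a^2 + 8*a - 91) + 105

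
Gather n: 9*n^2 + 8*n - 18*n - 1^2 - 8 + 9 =9*n^2 - 10*n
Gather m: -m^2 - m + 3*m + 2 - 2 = -m^2 + 2*m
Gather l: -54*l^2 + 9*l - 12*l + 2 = -54*l^2 - 3*l + 2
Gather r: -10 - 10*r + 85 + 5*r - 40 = 35 - 5*r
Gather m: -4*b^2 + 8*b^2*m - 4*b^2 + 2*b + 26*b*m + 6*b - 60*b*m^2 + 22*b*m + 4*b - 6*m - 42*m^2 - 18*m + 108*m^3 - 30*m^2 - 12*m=-8*b^2 + 12*b + 108*m^3 + m^2*(-60*b - 72) + m*(8*b^2 + 48*b - 36)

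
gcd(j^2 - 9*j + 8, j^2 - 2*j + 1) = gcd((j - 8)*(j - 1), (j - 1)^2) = j - 1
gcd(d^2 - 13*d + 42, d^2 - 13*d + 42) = d^2 - 13*d + 42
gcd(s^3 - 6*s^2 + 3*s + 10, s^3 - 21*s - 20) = s^2 - 4*s - 5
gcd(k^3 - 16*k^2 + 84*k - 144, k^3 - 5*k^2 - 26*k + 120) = k^2 - 10*k + 24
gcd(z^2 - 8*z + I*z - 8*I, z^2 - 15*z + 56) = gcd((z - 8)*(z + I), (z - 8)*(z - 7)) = z - 8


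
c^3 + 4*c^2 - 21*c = c*(c - 3)*(c + 7)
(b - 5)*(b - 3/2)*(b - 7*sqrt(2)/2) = b^3 - 13*b^2/2 - 7*sqrt(2)*b^2/2 + 15*b/2 + 91*sqrt(2)*b/4 - 105*sqrt(2)/4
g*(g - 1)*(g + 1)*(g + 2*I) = g^4 + 2*I*g^3 - g^2 - 2*I*g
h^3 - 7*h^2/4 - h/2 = h*(h - 2)*(h + 1/4)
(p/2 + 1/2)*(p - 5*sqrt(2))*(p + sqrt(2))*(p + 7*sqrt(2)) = p^4/2 + p^3/2 + 3*sqrt(2)*p^3/2 - 33*p^2 + 3*sqrt(2)*p^2/2 - 35*sqrt(2)*p - 33*p - 35*sqrt(2)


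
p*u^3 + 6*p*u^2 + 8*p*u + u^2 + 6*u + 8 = (u + 2)*(u + 4)*(p*u + 1)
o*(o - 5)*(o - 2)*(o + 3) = o^4 - 4*o^3 - 11*o^2 + 30*o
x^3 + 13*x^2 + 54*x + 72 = (x + 3)*(x + 4)*(x + 6)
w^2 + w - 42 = (w - 6)*(w + 7)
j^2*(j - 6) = j^3 - 6*j^2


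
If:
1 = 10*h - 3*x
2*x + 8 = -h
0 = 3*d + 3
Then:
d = -1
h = -22/23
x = -81/23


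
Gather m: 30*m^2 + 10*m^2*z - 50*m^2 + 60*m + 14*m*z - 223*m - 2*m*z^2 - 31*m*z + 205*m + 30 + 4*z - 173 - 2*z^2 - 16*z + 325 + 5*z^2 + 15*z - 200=m^2*(10*z - 20) + m*(-2*z^2 - 17*z + 42) + 3*z^2 + 3*z - 18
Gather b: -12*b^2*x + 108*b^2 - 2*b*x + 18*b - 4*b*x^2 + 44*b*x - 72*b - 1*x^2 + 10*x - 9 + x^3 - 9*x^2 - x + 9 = b^2*(108 - 12*x) + b*(-4*x^2 + 42*x - 54) + x^3 - 10*x^2 + 9*x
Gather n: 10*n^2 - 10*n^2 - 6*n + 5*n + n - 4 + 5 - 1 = 0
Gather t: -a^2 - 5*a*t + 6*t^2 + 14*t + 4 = -a^2 + 6*t^2 + t*(14 - 5*a) + 4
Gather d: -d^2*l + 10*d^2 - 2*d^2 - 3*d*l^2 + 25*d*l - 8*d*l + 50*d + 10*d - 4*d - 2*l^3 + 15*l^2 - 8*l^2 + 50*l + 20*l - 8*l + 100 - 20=d^2*(8 - l) + d*(-3*l^2 + 17*l + 56) - 2*l^3 + 7*l^2 + 62*l + 80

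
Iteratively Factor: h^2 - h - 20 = (h - 5)*(h + 4)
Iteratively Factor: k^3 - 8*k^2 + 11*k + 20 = (k - 4)*(k^2 - 4*k - 5) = (k - 5)*(k - 4)*(k + 1)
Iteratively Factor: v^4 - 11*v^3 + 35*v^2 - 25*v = (v)*(v^3 - 11*v^2 + 35*v - 25) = v*(v - 1)*(v^2 - 10*v + 25) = v*(v - 5)*(v - 1)*(v - 5)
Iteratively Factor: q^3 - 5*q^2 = (q)*(q^2 - 5*q) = q^2*(q - 5)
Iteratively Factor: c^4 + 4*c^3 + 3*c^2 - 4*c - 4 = (c + 2)*(c^3 + 2*c^2 - c - 2) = (c + 1)*(c + 2)*(c^2 + c - 2) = (c - 1)*(c + 1)*(c + 2)*(c + 2)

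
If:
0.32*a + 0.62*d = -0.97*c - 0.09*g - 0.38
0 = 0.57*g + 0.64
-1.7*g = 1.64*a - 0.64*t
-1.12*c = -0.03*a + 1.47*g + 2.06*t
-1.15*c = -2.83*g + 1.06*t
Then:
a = 3.00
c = -7.10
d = 9.11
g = -1.12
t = 4.71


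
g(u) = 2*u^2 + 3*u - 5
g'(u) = 4*u + 3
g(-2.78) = 2.12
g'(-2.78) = -8.12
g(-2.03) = -2.85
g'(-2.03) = -5.12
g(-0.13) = -5.36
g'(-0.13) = 2.48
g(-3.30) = 6.88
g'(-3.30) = -10.20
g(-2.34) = -1.07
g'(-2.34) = -6.36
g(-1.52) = -4.94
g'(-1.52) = -3.08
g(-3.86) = 13.22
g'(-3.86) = -12.44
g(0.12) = -4.61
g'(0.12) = 3.48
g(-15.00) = 400.00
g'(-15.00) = -57.00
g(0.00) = -5.00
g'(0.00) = 3.00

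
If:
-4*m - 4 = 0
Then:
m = -1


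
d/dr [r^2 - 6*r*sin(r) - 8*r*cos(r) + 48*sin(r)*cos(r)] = 8*r*sin(r) - 6*r*cos(r) + 2*r - 6*sin(r) - 8*cos(r) + 48*cos(2*r)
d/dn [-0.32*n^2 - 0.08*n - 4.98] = -0.64*n - 0.08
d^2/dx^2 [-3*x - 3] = 0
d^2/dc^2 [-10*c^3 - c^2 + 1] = -60*c - 2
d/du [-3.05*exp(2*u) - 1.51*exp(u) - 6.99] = (-6.1*exp(u) - 1.51)*exp(u)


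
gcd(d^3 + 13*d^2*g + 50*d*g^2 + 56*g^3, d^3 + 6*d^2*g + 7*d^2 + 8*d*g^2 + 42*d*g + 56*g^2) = d^2 + 6*d*g + 8*g^2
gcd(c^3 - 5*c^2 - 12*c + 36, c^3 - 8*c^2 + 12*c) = c^2 - 8*c + 12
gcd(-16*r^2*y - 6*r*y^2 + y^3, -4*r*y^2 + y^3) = y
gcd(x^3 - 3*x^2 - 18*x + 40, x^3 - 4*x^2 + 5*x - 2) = x - 2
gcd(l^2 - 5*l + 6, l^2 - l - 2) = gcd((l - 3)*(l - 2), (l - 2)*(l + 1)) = l - 2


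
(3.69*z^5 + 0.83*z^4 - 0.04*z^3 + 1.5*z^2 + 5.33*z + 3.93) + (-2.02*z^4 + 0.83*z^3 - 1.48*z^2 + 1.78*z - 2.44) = 3.69*z^5 - 1.19*z^4 + 0.79*z^3 + 0.02*z^2 + 7.11*z + 1.49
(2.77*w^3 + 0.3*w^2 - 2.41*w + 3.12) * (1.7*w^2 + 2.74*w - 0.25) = 4.709*w^5 + 8.0998*w^4 - 3.9675*w^3 - 1.3744*w^2 + 9.1513*w - 0.78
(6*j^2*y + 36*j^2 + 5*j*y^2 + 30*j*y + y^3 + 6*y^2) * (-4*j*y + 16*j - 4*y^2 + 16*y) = -24*j^3*y^2 - 48*j^3*y + 576*j^3 - 44*j^2*y^3 - 88*j^2*y^2 + 1056*j^2*y - 24*j*y^4 - 48*j*y^3 + 576*j*y^2 - 4*y^5 - 8*y^4 + 96*y^3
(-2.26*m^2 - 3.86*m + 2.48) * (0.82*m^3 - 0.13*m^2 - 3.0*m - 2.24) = -1.8532*m^5 - 2.8714*m^4 + 9.3154*m^3 + 16.32*m^2 + 1.2064*m - 5.5552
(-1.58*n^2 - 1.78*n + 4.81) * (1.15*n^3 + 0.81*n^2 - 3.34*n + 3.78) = -1.817*n^5 - 3.3268*n^4 + 9.3669*n^3 + 3.8689*n^2 - 22.7938*n + 18.1818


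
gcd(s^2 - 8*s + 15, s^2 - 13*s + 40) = s - 5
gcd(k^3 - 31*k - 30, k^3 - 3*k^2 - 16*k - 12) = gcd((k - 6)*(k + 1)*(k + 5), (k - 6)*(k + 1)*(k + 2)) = k^2 - 5*k - 6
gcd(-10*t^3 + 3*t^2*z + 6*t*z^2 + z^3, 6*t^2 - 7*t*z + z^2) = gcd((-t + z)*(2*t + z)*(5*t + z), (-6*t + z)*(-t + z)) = -t + z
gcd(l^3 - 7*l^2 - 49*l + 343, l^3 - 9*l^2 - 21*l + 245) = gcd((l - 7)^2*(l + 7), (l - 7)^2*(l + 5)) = l^2 - 14*l + 49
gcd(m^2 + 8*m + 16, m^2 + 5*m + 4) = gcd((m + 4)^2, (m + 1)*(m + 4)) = m + 4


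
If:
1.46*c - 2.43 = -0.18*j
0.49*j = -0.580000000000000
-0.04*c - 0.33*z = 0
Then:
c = 1.81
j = -1.18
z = -0.22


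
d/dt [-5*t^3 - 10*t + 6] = -15*t^2 - 10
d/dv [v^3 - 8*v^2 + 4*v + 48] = 3*v^2 - 16*v + 4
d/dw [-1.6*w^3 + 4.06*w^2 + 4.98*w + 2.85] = -4.8*w^2 + 8.12*w + 4.98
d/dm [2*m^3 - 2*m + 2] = 6*m^2 - 2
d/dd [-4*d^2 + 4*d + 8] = 4 - 8*d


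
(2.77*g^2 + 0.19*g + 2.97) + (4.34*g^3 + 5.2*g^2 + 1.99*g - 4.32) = 4.34*g^3 + 7.97*g^2 + 2.18*g - 1.35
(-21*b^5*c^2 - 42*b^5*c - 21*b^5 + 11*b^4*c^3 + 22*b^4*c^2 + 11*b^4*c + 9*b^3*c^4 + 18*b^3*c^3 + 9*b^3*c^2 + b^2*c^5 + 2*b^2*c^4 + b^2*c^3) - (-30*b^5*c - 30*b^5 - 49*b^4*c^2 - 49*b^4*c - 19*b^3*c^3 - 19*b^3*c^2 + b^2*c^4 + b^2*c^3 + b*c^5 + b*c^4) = -21*b^5*c^2 - 12*b^5*c + 9*b^5 + 11*b^4*c^3 + 71*b^4*c^2 + 60*b^4*c + 9*b^3*c^4 + 37*b^3*c^3 + 28*b^3*c^2 + b^2*c^5 + b^2*c^4 - b*c^5 - b*c^4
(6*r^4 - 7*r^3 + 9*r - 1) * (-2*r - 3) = -12*r^5 - 4*r^4 + 21*r^3 - 18*r^2 - 25*r + 3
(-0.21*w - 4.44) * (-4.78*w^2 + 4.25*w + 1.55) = 1.0038*w^3 + 20.3307*w^2 - 19.1955*w - 6.882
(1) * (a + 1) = a + 1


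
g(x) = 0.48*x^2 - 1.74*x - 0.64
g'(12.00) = 9.78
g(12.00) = 47.60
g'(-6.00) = -7.50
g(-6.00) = 27.08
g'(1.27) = -0.52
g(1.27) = -2.08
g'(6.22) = 4.23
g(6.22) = 7.11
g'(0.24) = -1.51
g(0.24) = -1.03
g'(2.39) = 0.55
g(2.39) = -2.06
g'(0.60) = -1.16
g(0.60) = -1.51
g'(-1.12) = -2.82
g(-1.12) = 1.91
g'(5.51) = 3.55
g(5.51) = 4.35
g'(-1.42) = -3.10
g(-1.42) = 2.80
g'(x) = 0.96*x - 1.74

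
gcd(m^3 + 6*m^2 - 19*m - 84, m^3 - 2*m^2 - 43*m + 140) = m^2 + 3*m - 28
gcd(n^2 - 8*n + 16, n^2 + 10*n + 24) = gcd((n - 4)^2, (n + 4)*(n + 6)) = 1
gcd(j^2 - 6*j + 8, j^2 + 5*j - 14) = j - 2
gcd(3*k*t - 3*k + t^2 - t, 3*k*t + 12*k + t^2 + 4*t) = 3*k + t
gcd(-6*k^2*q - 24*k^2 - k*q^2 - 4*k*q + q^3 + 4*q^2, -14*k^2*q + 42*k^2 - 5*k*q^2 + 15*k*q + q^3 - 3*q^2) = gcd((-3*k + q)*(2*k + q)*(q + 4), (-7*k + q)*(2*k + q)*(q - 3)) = 2*k + q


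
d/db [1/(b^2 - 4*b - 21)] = 2*(2 - b)/(-b^2 + 4*b + 21)^2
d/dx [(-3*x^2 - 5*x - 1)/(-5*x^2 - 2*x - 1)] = (-19*x^2 - 4*x + 3)/(25*x^4 + 20*x^3 + 14*x^2 + 4*x + 1)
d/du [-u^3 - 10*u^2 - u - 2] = -3*u^2 - 20*u - 1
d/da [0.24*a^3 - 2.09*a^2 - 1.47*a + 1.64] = 0.72*a^2 - 4.18*a - 1.47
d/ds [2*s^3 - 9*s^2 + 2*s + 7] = 6*s^2 - 18*s + 2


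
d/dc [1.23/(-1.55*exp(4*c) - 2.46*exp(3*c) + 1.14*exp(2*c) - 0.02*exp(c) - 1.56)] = (7.626*exp(3*c) + 9.0774*exp(2*c) - 2.8044*exp(c) + 0.0246)*exp(c)/(1.55*exp(4*c) + 2.46*exp(3*c) - 1.14*exp(2*c) + 0.02*exp(c) + 1.56)^2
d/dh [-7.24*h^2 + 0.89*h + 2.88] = 0.89 - 14.48*h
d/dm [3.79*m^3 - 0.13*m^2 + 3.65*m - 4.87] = 11.37*m^2 - 0.26*m + 3.65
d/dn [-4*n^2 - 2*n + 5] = -8*n - 2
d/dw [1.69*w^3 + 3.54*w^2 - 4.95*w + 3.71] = 5.07*w^2 + 7.08*w - 4.95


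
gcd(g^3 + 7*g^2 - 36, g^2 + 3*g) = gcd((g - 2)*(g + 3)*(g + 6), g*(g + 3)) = g + 3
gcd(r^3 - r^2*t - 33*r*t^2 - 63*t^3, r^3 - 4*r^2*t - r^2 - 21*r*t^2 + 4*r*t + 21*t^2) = r^2 - 4*r*t - 21*t^2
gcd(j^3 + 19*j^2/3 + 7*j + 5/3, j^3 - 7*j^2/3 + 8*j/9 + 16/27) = j + 1/3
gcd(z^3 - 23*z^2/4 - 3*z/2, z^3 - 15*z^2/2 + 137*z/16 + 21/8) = z^2 - 23*z/4 - 3/2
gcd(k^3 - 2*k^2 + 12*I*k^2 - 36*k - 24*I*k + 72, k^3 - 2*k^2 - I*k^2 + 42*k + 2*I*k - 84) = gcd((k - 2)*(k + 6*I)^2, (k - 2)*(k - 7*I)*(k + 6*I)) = k^2 + k*(-2 + 6*I) - 12*I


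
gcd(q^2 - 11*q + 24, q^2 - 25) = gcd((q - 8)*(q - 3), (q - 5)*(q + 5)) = 1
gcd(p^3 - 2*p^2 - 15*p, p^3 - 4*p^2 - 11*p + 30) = p^2 - 2*p - 15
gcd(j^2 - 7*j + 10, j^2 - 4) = j - 2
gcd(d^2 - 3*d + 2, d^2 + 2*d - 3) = d - 1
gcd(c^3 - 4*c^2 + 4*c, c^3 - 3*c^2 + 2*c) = c^2 - 2*c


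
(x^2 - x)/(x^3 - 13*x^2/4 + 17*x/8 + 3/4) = 8*x*(x - 1)/(8*x^3 - 26*x^2 + 17*x + 6)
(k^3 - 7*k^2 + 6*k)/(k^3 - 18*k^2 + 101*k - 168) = k*(k^2 - 7*k + 6)/(k^3 - 18*k^2 + 101*k - 168)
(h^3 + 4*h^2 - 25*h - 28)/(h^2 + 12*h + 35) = (h^2 - 3*h - 4)/(h + 5)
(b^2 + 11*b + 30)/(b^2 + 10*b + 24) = (b + 5)/(b + 4)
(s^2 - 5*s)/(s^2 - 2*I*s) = (s - 5)/(s - 2*I)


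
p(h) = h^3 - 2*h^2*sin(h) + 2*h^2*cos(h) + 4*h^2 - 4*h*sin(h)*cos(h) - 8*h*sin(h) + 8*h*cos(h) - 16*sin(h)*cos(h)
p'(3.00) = 37.70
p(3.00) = 19.41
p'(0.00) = -8.00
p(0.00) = 0.00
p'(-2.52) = -14.84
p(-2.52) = 8.32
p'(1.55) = 10.24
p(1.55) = -3.97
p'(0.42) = -9.41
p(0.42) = -3.93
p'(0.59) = -7.75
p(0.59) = -5.40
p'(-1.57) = -1.34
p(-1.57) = -1.64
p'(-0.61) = 2.22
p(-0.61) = 1.87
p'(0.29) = -9.82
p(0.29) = -2.67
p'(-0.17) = -5.53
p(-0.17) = 1.16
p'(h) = -2*h^2*sin(h) - 2*h^2*cos(h) + 3*h^2 + 4*h*sin(h)^2 - 12*h*sin(h) - 4*h*cos(h)^2 - 4*h*cos(h) + 8*h + 16*sin(h)^2 - 4*sin(h)*cos(h) - 8*sin(h) - 16*cos(h)^2 + 8*cos(h)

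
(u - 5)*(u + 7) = u^2 + 2*u - 35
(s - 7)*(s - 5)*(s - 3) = s^3 - 15*s^2 + 71*s - 105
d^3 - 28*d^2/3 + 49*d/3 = d*(d - 7)*(d - 7/3)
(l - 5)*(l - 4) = l^2 - 9*l + 20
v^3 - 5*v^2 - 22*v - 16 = (v - 8)*(v + 1)*(v + 2)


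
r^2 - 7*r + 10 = (r - 5)*(r - 2)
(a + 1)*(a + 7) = a^2 + 8*a + 7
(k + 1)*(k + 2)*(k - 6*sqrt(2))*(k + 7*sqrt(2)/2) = k^4 - 5*sqrt(2)*k^3/2 + 3*k^3 - 40*k^2 - 15*sqrt(2)*k^2/2 - 126*k - 5*sqrt(2)*k - 84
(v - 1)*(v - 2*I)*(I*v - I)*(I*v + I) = -v^4 + v^3 + 2*I*v^3 + v^2 - 2*I*v^2 - v - 2*I*v + 2*I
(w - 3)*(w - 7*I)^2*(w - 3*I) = w^4 - 3*w^3 - 17*I*w^3 - 91*w^2 + 51*I*w^2 + 273*w + 147*I*w - 441*I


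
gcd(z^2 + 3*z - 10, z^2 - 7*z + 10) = z - 2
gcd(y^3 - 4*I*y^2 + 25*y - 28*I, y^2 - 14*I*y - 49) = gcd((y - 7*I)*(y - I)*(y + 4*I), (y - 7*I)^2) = y - 7*I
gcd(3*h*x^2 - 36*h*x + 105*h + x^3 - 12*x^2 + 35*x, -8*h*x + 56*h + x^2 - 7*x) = x - 7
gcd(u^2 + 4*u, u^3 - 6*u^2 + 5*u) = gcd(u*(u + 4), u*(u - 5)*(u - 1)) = u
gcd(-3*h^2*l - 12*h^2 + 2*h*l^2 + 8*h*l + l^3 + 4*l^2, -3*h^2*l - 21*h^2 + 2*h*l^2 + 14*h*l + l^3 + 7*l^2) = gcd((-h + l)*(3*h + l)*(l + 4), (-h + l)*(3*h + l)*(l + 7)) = 3*h^2 - 2*h*l - l^2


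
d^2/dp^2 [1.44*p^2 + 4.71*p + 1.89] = 2.88000000000000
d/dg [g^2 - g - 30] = 2*g - 1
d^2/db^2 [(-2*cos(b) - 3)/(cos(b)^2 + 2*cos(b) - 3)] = 2*(9*(1 - cos(2*b))^2*cos(b)/4 + (1 - cos(2*b))^2 + cos(b)/4 + 29*cos(2*b)/2 + 33*cos(3*b)/4 - cos(5*b)/2 - 45/2)/((cos(b) - 1)^3*(cos(b) + 3)^3)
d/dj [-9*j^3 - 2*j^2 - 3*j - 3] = -27*j^2 - 4*j - 3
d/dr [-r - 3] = -1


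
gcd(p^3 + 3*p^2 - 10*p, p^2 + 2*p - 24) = 1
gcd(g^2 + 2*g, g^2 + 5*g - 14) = 1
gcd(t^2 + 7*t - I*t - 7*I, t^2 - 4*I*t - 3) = t - I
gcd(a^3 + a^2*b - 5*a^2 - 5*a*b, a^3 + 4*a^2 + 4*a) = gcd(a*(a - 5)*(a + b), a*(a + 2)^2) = a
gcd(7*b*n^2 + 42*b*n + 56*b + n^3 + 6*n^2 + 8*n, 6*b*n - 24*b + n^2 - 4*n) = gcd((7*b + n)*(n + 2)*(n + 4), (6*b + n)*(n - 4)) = 1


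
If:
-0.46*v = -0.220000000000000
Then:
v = 0.48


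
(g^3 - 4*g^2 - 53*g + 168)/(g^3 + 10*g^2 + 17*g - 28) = (g^2 - 11*g + 24)/(g^2 + 3*g - 4)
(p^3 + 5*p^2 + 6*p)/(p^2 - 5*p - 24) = p*(p + 2)/(p - 8)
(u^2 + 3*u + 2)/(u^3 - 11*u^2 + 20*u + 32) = (u + 2)/(u^2 - 12*u + 32)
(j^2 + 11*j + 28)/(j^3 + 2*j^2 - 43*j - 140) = (j + 7)/(j^2 - 2*j - 35)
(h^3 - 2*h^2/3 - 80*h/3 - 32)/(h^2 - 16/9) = 3*(h^2 - 2*h - 24)/(3*h - 4)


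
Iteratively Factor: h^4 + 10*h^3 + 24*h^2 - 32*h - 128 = (h + 4)*(h^3 + 6*h^2 - 32) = (h + 4)^2*(h^2 + 2*h - 8) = (h - 2)*(h + 4)^2*(h + 4)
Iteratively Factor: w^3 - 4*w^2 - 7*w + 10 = (w - 1)*(w^2 - 3*w - 10) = (w - 1)*(w + 2)*(w - 5)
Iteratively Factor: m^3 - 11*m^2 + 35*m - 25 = (m - 5)*(m^2 - 6*m + 5) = (m - 5)^2*(m - 1)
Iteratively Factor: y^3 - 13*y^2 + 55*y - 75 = (y - 5)*(y^2 - 8*y + 15) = (y - 5)*(y - 3)*(y - 5)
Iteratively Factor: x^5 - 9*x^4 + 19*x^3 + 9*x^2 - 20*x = (x - 4)*(x^4 - 5*x^3 - x^2 + 5*x) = (x - 4)*(x + 1)*(x^3 - 6*x^2 + 5*x) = x*(x - 4)*(x + 1)*(x^2 - 6*x + 5) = x*(x - 4)*(x - 1)*(x + 1)*(x - 5)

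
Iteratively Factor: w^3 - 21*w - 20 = (w - 5)*(w^2 + 5*w + 4) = (w - 5)*(w + 1)*(w + 4)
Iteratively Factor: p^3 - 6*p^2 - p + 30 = (p - 3)*(p^2 - 3*p - 10) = (p - 5)*(p - 3)*(p + 2)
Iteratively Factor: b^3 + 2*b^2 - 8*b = (b)*(b^2 + 2*b - 8) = b*(b + 4)*(b - 2)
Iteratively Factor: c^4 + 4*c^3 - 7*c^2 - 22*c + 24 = (c - 2)*(c^3 + 6*c^2 + 5*c - 12) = (c - 2)*(c - 1)*(c^2 + 7*c + 12) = (c - 2)*(c - 1)*(c + 4)*(c + 3)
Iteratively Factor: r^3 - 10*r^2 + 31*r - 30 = (r - 3)*(r^2 - 7*r + 10) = (r - 5)*(r - 3)*(r - 2)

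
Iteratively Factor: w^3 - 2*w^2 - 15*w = (w - 5)*(w^2 + 3*w) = w*(w - 5)*(w + 3)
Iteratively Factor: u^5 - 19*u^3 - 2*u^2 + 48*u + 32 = (u - 2)*(u^4 + 2*u^3 - 15*u^2 - 32*u - 16) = (u - 2)*(u + 1)*(u^3 + u^2 - 16*u - 16) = (u - 4)*(u - 2)*(u + 1)*(u^2 + 5*u + 4) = (u - 4)*(u - 2)*(u + 1)*(u + 4)*(u + 1)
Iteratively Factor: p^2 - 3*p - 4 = (p + 1)*(p - 4)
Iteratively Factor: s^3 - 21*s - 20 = (s + 4)*(s^2 - 4*s - 5) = (s - 5)*(s + 4)*(s + 1)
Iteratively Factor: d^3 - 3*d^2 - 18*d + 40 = (d - 2)*(d^2 - d - 20) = (d - 5)*(d - 2)*(d + 4)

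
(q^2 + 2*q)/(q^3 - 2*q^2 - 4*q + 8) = q/(q^2 - 4*q + 4)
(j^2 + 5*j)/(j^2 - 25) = j/(j - 5)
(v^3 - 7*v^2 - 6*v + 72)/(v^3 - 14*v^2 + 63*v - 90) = (v^2 - v - 12)/(v^2 - 8*v + 15)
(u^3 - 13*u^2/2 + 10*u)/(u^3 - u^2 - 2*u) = (-u^2 + 13*u/2 - 10)/(-u^2 + u + 2)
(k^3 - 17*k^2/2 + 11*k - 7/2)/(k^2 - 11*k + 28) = (2*k^2 - 3*k + 1)/(2*(k - 4))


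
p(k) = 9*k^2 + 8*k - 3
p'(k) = 18*k + 8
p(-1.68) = 8.96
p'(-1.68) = -22.24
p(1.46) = 27.86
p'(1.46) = 34.28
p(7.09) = 506.13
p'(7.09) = 135.62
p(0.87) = 10.77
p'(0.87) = 23.66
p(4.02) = 174.60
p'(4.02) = 80.36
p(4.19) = 188.52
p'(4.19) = 83.42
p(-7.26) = 413.29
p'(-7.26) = -122.68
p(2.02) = 49.88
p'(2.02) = 44.36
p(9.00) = 798.00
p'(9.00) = 170.00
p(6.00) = 369.00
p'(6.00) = 116.00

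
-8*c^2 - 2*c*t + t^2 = (-4*c + t)*(2*c + t)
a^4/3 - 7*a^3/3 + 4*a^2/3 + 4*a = a*(a/3 + 1/3)*(a - 6)*(a - 2)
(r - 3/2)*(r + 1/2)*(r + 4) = r^3 + 3*r^2 - 19*r/4 - 3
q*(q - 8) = q^2 - 8*q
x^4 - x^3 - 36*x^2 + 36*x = x*(x - 6)*(x - 1)*(x + 6)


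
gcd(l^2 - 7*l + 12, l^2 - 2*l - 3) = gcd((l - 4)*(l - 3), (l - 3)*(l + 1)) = l - 3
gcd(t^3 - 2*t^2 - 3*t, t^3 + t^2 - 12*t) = t^2 - 3*t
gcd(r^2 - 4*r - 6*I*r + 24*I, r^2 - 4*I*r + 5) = 1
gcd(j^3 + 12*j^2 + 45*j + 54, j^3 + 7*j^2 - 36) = j^2 + 9*j + 18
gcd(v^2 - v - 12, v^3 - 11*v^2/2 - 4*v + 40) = v - 4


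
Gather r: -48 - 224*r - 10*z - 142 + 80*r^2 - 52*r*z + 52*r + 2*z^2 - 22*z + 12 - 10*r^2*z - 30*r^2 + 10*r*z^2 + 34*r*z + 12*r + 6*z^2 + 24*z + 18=r^2*(50 - 10*z) + r*(10*z^2 - 18*z - 160) + 8*z^2 - 8*z - 160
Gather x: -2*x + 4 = 4 - 2*x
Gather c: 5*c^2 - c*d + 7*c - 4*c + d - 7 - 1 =5*c^2 + c*(3 - d) + d - 8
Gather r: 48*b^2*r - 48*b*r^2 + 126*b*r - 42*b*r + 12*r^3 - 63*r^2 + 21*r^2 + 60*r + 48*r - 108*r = 12*r^3 + r^2*(-48*b - 42) + r*(48*b^2 + 84*b)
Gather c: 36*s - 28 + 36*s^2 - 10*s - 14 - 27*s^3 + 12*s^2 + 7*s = -27*s^3 + 48*s^2 + 33*s - 42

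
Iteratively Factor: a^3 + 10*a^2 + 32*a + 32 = (a + 4)*(a^2 + 6*a + 8) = (a + 2)*(a + 4)*(a + 4)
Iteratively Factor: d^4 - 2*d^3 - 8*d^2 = (d + 2)*(d^3 - 4*d^2) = d*(d + 2)*(d^2 - 4*d) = d^2*(d + 2)*(d - 4)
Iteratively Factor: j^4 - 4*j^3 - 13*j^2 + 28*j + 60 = (j + 2)*(j^3 - 6*j^2 - j + 30) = (j + 2)^2*(j^2 - 8*j + 15) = (j - 5)*(j + 2)^2*(j - 3)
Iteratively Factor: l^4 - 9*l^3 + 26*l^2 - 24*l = (l - 2)*(l^3 - 7*l^2 + 12*l) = l*(l - 2)*(l^2 - 7*l + 12) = l*(l - 4)*(l - 2)*(l - 3)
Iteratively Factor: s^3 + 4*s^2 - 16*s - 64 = (s - 4)*(s^2 + 8*s + 16) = (s - 4)*(s + 4)*(s + 4)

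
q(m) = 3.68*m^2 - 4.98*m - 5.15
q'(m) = 7.36*m - 4.98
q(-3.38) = 53.72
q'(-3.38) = -29.86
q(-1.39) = 8.88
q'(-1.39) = -15.21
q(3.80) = 29.07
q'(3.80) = 22.99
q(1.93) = -1.05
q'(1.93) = 9.22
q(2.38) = 3.84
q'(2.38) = 12.54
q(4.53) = 47.81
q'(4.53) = 28.36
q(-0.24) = -3.74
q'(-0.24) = -6.75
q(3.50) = 22.50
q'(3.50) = 20.78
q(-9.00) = 337.75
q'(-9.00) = -71.22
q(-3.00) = 42.91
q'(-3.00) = -27.06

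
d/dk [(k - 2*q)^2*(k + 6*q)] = (k - 2*q)*(3*k + 10*q)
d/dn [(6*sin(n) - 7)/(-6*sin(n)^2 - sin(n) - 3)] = (36*sin(n)^2 - 84*sin(n) - 25)*cos(n)/(6*sin(n)^2 + sin(n) + 3)^2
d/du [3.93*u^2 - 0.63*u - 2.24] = 7.86*u - 0.63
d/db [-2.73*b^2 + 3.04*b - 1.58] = 3.04 - 5.46*b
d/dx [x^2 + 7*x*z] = 2*x + 7*z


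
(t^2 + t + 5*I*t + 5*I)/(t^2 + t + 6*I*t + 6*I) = (t + 5*I)/(t + 6*I)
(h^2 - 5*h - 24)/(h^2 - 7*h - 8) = (h + 3)/(h + 1)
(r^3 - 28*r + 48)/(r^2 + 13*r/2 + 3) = 2*(r^2 - 6*r + 8)/(2*r + 1)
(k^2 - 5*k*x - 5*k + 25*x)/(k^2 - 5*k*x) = (k - 5)/k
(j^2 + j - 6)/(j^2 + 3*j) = (j - 2)/j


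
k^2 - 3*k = k*(k - 3)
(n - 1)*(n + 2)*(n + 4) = n^3 + 5*n^2 + 2*n - 8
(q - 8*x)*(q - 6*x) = q^2 - 14*q*x + 48*x^2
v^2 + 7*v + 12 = (v + 3)*(v + 4)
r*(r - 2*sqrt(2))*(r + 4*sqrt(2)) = r^3 + 2*sqrt(2)*r^2 - 16*r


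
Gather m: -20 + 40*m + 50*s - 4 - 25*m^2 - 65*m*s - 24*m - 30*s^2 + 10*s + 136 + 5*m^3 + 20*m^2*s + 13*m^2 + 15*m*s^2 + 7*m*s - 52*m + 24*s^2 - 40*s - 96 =5*m^3 + m^2*(20*s - 12) + m*(15*s^2 - 58*s - 36) - 6*s^2 + 20*s + 16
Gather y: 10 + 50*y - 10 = 50*y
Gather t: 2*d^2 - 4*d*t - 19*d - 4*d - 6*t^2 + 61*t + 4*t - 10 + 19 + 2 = 2*d^2 - 23*d - 6*t^2 + t*(65 - 4*d) + 11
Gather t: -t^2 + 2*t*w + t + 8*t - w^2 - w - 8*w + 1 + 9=-t^2 + t*(2*w + 9) - w^2 - 9*w + 10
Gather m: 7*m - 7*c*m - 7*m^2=-7*m^2 + m*(7 - 7*c)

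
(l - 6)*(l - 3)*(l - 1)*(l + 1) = l^4 - 9*l^3 + 17*l^2 + 9*l - 18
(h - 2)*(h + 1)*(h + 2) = h^3 + h^2 - 4*h - 4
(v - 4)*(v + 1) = v^2 - 3*v - 4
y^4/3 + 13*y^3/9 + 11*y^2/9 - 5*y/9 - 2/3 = (y/3 + 1)*(y - 2/3)*(y + 1)^2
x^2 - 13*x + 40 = (x - 8)*(x - 5)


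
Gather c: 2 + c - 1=c + 1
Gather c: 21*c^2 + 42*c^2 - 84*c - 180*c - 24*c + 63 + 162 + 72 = 63*c^2 - 288*c + 297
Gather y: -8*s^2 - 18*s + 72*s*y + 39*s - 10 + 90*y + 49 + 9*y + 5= -8*s^2 + 21*s + y*(72*s + 99) + 44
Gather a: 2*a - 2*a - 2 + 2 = 0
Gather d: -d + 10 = 10 - d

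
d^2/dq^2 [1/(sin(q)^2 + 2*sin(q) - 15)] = 2*(-2*sin(q)^4 - 3*sin(q)^3 - 29*sin(q)^2 - 9*sin(q) + 19)/(sin(q)^2 + 2*sin(q) - 15)^3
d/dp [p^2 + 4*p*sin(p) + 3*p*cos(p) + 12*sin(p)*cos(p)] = -3*p*sin(p) + 4*p*cos(p) + 2*p + 4*sin(p) + 3*cos(p) + 12*cos(2*p)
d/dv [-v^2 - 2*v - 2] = -2*v - 2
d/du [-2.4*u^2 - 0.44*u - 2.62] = -4.8*u - 0.44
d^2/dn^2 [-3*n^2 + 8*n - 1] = -6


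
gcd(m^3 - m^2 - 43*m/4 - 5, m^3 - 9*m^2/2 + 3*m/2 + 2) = m^2 - 7*m/2 - 2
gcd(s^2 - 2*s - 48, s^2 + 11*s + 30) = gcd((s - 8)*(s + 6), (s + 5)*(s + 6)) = s + 6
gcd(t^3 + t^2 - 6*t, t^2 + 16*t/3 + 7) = t + 3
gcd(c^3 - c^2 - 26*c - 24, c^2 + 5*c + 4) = c^2 + 5*c + 4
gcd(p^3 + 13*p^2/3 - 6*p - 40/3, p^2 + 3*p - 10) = p^2 + 3*p - 10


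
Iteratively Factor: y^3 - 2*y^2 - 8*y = (y + 2)*(y^2 - 4*y) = (y - 4)*(y + 2)*(y)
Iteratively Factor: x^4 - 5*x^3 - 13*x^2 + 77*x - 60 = (x - 1)*(x^3 - 4*x^2 - 17*x + 60) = (x - 5)*(x - 1)*(x^2 + x - 12) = (x - 5)*(x - 1)*(x + 4)*(x - 3)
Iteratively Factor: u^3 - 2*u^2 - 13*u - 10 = (u + 2)*(u^2 - 4*u - 5) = (u - 5)*(u + 2)*(u + 1)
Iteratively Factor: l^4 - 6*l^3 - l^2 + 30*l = (l)*(l^3 - 6*l^2 - l + 30) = l*(l - 3)*(l^2 - 3*l - 10) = l*(l - 3)*(l + 2)*(l - 5)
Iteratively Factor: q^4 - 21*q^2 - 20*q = (q + 4)*(q^3 - 4*q^2 - 5*q) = (q + 1)*(q + 4)*(q^2 - 5*q) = q*(q + 1)*(q + 4)*(q - 5)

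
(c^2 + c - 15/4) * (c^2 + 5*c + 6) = c^4 + 6*c^3 + 29*c^2/4 - 51*c/4 - 45/2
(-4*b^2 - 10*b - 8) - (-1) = -4*b^2 - 10*b - 7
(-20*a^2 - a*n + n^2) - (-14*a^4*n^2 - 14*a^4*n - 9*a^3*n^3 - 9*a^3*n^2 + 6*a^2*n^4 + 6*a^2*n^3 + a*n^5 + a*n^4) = 14*a^4*n^2 + 14*a^4*n + 9*a^3*n^3 + 9*a^3*n^2 - 6*a^2*n^4 - 6*a^2*n^3 - 20*a^2 - a*n^5 - a*n^4 - a*n + n^2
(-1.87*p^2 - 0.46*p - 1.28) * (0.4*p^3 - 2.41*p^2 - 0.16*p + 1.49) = -0.748*p^5 + 4.3227*p^4 + 0.8958*p^3 + 0.3721*p^2 - 0.4806*p - 1.9072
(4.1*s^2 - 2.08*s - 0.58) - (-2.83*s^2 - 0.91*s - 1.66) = 6.93*s^2 - 1.17*s + 1.08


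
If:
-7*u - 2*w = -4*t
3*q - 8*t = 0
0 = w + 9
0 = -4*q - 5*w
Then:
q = 45/4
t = 135/32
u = 279/56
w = -9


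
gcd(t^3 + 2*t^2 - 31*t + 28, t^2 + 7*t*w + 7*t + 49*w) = t + 7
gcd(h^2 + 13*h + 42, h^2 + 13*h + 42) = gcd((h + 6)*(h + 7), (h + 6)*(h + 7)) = h^2 + 13*h + 42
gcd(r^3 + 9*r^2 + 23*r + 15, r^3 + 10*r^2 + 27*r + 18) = r^2 + 4*r + 3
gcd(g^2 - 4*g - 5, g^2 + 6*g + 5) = g + 1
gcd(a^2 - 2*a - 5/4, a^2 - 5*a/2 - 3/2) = a + 1/2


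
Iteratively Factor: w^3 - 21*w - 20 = (w + 4)*(w^2 - 4*w - 5) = (w + 1)*(w + 4)*(w - 5)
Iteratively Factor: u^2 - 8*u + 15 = (u - 5)*(u - 3)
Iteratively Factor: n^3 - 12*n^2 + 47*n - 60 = (n - 3)*(n^2 - 9*n + 20) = (n - 4)*(n - 3)*(n - 5)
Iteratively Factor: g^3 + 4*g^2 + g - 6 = (g - 1)*(g^2 + 5*g + 6) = (g - 1)*(g + 3)*(g + 2)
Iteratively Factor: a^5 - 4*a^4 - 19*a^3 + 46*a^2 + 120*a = (a + 2)*(a^4 - 6*a^3 - 7*a^2 + 60*a) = (a + 2)*(a + 3)*(a^3 - 9*a^2 + 20*a) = (a - 5)*(a + 2)*(a + 3)*(a^2 - 4*a) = (a - 5)*(a - 4)*(a + 2)*(a + 3)*(a)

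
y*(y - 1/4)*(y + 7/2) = y^3 + 13*y^2/4 - 7*y/8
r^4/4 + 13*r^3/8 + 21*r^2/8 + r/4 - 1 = (r/4 + 1/2)*(r - 1/2)*(r + 1)*(r + 4)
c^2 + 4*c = c*(c + 4)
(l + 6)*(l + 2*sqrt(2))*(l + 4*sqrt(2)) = l^3 + 6*l^2 + 6*sqrt(2)*l^2 + 16*l + 36*sqrt(2)*l + 96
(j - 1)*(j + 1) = j^2 - 1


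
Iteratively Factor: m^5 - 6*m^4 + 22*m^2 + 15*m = (m + 1)*(m^4 - 7*m^3 + 7*m^2 + 15*m) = (m + 1)^2*(m^3 - 8*m^2 + 15*m) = m*(m + 1)^2*(m^2 - 8*m + 15) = m*(m - 3)*(m + 1)^2*(m - 5)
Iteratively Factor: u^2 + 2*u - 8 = (u - 2)*(u + 4)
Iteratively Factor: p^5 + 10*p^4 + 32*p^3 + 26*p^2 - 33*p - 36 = (p + 1)*(p^4 + 9*p^3 + 23*p^2 + 3*p - 36) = (p + 1)*(p + 4)*(p^3 + 5*p^2 + 3*p - 9) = (p + 1)*(p + 3)*(p + 4)*(p^2 + 2*p - 3) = (p + 1)*(p + 3)^2*(p + 4)*(p - 1)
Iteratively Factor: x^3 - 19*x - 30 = (x + 2)*(x^2 - 2*x - 15) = (x + 2)*(x + 3)*(x - 5)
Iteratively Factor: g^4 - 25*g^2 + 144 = (g + 3)*(g^3 - 3*g^2 - 16*g + 48) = (g - 4)*(g + 3)*(g^2 + g - 12) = (g - 4)*(g - 3)*(g + 3)*(g + 4)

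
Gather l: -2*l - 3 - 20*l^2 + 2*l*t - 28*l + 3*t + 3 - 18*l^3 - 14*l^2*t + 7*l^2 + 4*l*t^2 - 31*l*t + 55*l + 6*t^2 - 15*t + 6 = -18*l^3 + l^2*(-14*t - 13) + l*(4*t^2 - 29*t + 25) + 6*t^2 - 12*t + 6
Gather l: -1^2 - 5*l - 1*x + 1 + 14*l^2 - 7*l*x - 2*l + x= 14*l^2 + l*(-7*x - 7)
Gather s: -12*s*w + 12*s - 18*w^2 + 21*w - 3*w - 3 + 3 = s*(12 - 12*w) - 18*w^2 + 18*w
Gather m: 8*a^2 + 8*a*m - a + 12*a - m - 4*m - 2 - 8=8*a^2 + 11*a + m*(8*a - 5) - 10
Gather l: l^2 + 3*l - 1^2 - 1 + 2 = l^2 + 3*l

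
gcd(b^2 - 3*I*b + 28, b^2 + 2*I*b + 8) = b + 4*I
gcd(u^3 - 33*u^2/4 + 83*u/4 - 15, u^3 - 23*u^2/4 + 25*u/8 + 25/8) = u - 5/4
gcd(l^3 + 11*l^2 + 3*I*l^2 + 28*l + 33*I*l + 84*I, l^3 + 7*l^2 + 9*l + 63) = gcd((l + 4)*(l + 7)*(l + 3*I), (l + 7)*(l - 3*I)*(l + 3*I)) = l^2 + l*(7 + 3*I) + 21*I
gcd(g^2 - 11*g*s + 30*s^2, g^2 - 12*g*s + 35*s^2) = -g + 5*s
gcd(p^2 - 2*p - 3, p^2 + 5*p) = 1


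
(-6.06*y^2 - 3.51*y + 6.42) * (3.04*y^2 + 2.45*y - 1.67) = -18.4224*y^4 - 25.5174*y^3 + 21.0375*y^2 + 21.5907*y - 10.7214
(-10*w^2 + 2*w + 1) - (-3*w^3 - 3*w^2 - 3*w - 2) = 3*w^3 - 7*w^2 + 5*w + 3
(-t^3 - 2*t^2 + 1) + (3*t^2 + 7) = -t^3 + t^2 + 8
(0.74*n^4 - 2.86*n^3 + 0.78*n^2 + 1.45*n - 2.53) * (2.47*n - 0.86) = 1.8278*n^5 - 7.7006*n^4 + 4.3862*n^3 + 2.9107*n^2 - 7.4961*n + 2.1758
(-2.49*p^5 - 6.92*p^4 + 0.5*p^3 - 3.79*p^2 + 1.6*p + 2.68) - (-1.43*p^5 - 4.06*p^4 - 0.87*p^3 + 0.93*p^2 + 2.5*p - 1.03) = -1.06*p^5 - 2.86*p^4 + 1.37*p^3 - 4.72*p^2 - 0.9*p + 3.71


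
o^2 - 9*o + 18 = (o - 6)*(o - 3)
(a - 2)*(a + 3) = a^2 + a - 6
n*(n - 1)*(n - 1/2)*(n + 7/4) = n^4 + n^3/4 - 17*n^2/8 + 7*n/8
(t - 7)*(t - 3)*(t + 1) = t^3 - 9*t^2 + 11*t + 21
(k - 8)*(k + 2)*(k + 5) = k^3 - k^2 - 46*k - 80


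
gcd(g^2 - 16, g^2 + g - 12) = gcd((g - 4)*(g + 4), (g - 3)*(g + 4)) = g + 4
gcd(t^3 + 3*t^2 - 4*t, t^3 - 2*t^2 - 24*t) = t^2 + 4*t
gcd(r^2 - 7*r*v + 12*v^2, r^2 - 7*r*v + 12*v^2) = r^2 - 7*r*v + 12*v^2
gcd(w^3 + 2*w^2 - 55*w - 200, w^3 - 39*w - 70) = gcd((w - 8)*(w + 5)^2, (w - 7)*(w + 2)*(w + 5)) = w + 5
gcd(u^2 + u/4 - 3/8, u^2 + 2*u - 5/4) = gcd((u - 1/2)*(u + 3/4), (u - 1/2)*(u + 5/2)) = u - 1/2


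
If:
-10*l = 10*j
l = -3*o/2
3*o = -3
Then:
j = -3/2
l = 3/2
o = -1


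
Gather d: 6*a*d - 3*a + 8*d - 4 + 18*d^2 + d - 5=-3*a + 18*d^2 + d*(6*a + 9) - 9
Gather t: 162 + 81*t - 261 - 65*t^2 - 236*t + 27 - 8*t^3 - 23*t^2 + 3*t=-8*t^3 - 88*t^2 - 152*t - 72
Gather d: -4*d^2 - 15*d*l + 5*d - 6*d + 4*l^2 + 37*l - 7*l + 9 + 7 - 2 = -4*d^2 + d*(-15*l - 1) + 4*l^2 + 30*l + 14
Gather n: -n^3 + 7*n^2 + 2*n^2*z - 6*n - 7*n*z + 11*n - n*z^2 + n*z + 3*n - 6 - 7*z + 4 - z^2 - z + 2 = -n^3 + n^2*(2*z + 7) + n*(-z^2 - 6*z + 8) - z^2 - 8*z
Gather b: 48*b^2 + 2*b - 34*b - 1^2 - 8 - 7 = 48*b^2 - 32*b - 16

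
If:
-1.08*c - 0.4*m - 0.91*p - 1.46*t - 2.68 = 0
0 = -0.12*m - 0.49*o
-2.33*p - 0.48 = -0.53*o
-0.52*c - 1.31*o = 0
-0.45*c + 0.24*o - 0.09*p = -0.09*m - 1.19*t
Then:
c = -1.16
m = -1.88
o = 0.46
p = -0.10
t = -0.40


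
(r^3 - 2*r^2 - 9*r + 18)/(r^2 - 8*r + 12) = (r^2 - 9)/(r - 6)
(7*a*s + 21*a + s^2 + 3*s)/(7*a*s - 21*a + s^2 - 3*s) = (s + 3)/(s - 3)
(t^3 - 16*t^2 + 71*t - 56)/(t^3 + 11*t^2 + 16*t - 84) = (t^3 - 16*t^2 + 71*t - 56)/(t^3 + 11*t^2 + 16*t - 84)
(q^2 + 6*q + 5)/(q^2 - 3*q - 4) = (q + 5)/(q - 4)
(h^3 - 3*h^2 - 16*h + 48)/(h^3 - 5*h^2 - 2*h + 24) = (h + 4)/(h + 2)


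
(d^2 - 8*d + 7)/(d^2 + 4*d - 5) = (d - 7)/(d + 5)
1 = 1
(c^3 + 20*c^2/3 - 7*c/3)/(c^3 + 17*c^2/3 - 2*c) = (c + 7)/(c + 6)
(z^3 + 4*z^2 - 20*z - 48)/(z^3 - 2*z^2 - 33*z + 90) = (z^2 - 2*z - 8)/(z^2 - 8*z + 15)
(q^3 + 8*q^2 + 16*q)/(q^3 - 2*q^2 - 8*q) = (q^2 + 8*q + 16)/(q^2 - 2*q - 8)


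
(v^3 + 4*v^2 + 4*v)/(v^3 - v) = (v^2 + 4*v + 4)/(v^2 - 1)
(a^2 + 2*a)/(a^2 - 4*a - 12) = a/(a - 6)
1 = 1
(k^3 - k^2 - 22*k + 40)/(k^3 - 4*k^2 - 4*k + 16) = (k + 5)/(k + 2)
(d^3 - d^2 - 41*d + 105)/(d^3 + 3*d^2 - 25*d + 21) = (d - 5)/(d - 1)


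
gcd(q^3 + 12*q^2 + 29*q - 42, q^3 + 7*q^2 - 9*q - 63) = q + 7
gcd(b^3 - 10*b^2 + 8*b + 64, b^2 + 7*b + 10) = b + 2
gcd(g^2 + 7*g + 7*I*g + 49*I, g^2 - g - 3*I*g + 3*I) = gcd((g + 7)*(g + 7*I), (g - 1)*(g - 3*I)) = 1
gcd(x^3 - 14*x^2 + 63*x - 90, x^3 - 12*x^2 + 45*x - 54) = x^2 - 9*x + 18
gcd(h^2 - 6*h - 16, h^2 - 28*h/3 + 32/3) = h - 8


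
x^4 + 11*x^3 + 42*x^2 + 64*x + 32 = (x + 1)*(x + 2)*(x + 4)^2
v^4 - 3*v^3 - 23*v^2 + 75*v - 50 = (v - 5)*(v - 2)*(v - 1)*(v + 5)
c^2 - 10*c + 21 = (c - 7)*(c - 3)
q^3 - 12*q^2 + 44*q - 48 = (q - 6)*(q - 4)*(q - 2)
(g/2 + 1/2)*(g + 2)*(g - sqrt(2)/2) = g^3/2 - sqrt(2)*g^2/4 + 3*g^2/2 - 3*sqrt(2)*g/4 + g - sqrt(2)/2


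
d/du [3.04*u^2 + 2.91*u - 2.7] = 6.08*u + 2.91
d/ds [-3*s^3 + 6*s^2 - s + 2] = -9*s^2 + 12*s - 1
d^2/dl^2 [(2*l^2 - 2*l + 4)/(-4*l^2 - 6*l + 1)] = 4*(40*l^3 - 108*l^2 - 132*l - 75)/(64*l^6 + 288*l^5 + 384*l^4 + 72*l^3 - 96*l^2 + 18*l - 1)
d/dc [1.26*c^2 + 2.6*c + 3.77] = 2.52*c + 2.6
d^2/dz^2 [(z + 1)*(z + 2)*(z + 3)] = 6*z + 12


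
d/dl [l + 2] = 1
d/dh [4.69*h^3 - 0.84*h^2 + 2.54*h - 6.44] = 14.07*h^2 - 1.68*h + 2.54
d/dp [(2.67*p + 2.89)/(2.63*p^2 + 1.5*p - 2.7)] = (7.0221*p^2 + 4.005*p - (2.67*p + 2.89)*(5.26*p + 1.5) - 7.209)/(2.63*p^2 + 1.5*p - 2.7)^2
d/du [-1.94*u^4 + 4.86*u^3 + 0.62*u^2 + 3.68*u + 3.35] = -7.76*u^3 + 14.58*u^2 + 1.24*u + 3.68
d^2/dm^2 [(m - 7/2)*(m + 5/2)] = 2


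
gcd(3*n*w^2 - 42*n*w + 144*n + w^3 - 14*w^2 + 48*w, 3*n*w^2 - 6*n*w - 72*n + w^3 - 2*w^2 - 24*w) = 3*n*w - 18*n + w^2 - 6*w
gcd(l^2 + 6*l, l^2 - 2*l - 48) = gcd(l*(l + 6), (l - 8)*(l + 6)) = l + 6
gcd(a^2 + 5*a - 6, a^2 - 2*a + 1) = a - 1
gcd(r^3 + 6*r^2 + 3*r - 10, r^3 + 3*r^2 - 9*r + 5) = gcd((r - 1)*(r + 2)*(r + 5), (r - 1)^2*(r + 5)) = r^2 + 4*r - 5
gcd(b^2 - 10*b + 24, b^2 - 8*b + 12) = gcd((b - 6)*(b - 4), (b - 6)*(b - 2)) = b - 6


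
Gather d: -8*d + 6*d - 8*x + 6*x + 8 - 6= -2*d - 2*x + 2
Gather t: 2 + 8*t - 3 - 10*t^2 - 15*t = -10*t^2 - 7*t - 1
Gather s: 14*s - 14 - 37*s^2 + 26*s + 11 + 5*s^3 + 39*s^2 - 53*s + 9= 5*s^3 + 2*s^2 - 13*s + 6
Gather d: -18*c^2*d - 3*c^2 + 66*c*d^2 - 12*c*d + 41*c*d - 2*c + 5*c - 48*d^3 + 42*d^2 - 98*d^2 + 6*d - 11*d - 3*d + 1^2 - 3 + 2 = -3*c^2 + 3*c - 48*d^3 + d^2*(66*c - 56) + d*(-18*c^2 + 29*c - 8)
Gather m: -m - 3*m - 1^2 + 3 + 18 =20 - 4*m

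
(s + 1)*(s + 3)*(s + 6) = s^3 + 10*s^2 + 27*s + 18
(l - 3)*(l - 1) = l^2 - 4*l + 3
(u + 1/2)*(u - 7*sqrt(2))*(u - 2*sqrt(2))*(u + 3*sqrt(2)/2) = u^4 - 15*sqrt(2)*u^3/2 + u^3/2 - 15*sqrt(2)*u^2/4 + u^2 + u/2 + 42*sqrt(2)*u + 21*sqrt(2)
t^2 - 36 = (t - 6)*(t + 6)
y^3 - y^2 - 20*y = y*(y - 5)*(y + 4)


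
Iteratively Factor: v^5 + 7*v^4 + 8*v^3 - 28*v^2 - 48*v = (v + 2)*(v^4 + 5*v^3 - 2*v^2 - 24*v) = v*(v + 2)*(v^3 + 5*v^2 - 2*v - 24) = v*(v - 2)*(v + 2)*(v^2 + 7*v + 12) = v*(v - 2)*(v + 2)*(v + 4)*(v + 3)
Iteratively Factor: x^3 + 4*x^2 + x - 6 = (x - 1)*(x^2 + 5*x + 6) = (x - 1)*(x + 3)*(x + 2)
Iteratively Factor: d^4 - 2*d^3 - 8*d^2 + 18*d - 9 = (d - 1)*(d^3 - d^2 - 9*d + 9) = (d - 1)^2*(d^2 - 9) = (d - 3)*(d - 1)^2*(d + 3)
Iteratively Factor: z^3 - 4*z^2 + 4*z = (z - 2)*(z^2 - 2*z) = (z - 2)^2*(z)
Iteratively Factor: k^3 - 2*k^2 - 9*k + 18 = (k - 3)*(k^2 + k - 6) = (k - 3)*(k + 3)*(k - 2)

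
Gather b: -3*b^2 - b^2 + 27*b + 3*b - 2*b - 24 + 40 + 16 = -4*b^2 + 28*b + 32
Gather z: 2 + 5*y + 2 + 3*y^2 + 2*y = 3*y^2 + 7*y + 4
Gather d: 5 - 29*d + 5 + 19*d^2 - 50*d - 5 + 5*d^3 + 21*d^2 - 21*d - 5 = 5*d^3 + 40*d^2 - 100*d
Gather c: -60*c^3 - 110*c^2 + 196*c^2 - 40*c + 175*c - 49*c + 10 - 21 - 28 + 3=-60*c^3 + 86*c^2 + 86*c - 36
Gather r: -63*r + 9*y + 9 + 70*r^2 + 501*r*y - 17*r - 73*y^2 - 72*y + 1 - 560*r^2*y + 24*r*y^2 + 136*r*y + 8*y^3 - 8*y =r^2*(70 - 560*y) + r*(24*y^2 + 637*y - 80) + 8*y^3 - 73*y^2 - 71*y + 10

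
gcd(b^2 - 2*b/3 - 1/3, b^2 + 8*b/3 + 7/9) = b + 1/3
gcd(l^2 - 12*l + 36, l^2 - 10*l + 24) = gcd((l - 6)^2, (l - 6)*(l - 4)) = l - 6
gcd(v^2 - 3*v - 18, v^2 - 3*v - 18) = v^2 - 3*v - 18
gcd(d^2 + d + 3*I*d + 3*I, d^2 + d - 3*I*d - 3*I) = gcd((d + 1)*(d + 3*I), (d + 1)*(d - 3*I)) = d + 1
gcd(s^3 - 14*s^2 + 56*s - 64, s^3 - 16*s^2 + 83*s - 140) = s - 4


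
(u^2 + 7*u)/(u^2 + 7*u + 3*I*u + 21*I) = u/(u + 3*I)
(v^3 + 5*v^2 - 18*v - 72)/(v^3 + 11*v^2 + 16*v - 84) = (v^2 - v - 12)/(v^2 + 5*v - 14)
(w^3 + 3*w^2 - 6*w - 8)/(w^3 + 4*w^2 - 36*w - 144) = (w^2 - w - 2)/(w^2 - 36)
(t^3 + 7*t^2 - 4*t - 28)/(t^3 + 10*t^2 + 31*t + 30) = (t^2 + 5*t - 14)/(t^2 + 8*t + 15)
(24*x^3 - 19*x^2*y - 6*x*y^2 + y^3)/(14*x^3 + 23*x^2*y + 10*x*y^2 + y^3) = (24*x^3 - 19*x^2*y - 6*x*y^2 + y^3)/(14*x^3 + 23*x^2*y + 10*x*y^2 + y^3)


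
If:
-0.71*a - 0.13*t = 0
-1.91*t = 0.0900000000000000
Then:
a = 0.01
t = -0.05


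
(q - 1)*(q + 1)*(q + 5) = q^3 + 5*q^2 - q - 5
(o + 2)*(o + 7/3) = o^2 + 13*o/3 + 14/3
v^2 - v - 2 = (v - 2)*(v + 1)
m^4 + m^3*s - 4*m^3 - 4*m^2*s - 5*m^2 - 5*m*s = m*(m - 5)*(m + 1)*(m + s)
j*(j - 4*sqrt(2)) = j^2 - 4*sqrt(2)*j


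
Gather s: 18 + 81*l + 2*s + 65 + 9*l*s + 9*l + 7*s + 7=90*l + s*(9*l + 9) + 90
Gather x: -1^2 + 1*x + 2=x + 1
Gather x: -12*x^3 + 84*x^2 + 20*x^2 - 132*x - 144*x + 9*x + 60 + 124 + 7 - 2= -12*x^3 + 104*x^2 - 267*x + 189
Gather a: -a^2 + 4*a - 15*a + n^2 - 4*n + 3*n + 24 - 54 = -a^2 - 11*a + n^2 - n - 30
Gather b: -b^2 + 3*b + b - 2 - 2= -b^2 + 4*b - 4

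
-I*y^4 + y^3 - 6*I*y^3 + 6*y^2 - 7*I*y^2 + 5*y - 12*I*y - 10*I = (y + 5)*(y - I)*(y + 2*I)*(-I*y - I)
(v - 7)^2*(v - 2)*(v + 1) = v^4 - 15*v^3 + 61*v^2 - 21*v - 98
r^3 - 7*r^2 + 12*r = r*(r - 4)*(r - 3)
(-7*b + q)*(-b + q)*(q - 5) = 7*b^2*q - 35*b^2 - 8*b*q^2 + 40*b*q + q^3 - 5*q^2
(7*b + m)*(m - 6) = 7*b*m - 42*b + m^2 - 6*m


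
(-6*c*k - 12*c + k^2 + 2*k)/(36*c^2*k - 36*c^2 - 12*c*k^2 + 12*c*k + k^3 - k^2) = (-k - 2)/(6*c*k - 6*c - k^2 + k)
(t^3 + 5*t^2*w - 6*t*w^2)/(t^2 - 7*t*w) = (t^2 + 5*t*w - 6*w^2)/(t - 7*w)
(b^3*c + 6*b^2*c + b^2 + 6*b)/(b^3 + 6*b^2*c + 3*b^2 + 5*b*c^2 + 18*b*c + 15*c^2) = b*(b^2*c + 6*b*c + b + 6)/(b^3 + 6*b^2*c + 3*b^2 + 5*b*c^2 + 18*b*c + 15*c^2)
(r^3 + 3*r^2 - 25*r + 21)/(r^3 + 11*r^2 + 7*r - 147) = (r - 1)/(r + 7)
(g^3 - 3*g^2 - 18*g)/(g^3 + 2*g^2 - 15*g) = (g^2 - 3*g - 18)/(g^2 + 2*g - 15)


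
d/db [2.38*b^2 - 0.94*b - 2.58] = 4.76*b - 0.94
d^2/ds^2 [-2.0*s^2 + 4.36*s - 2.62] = -4.00000000000000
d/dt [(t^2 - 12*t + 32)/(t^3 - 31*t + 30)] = (2*(t - 6)*(t^3 - 31*t + 30) - (3*t^2 - 31)*(t^2 - 12*t + 32))/(t^3 - 31*t + 30)^2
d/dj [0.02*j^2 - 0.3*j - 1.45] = 0.04*j - 0.3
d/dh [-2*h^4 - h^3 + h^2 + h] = -8*h^3 - 3*h^2 + 2*h + 1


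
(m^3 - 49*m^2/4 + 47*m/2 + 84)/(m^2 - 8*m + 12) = (m^2 - 25*m/4 - 14)/(m - 2)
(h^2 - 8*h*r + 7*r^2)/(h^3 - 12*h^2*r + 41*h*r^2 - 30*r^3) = (h - 7*r)/(h^2 - 11*h*r + 30*r^2)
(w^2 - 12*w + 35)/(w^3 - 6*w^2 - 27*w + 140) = (w - 5)/(w^2 + w - 20)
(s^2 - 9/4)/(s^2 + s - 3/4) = (2*s - 3)/(2*s - 1)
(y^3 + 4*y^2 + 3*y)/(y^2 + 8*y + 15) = y*(y + 1)/(y + 5)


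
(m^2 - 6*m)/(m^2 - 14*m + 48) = m/(m - 8)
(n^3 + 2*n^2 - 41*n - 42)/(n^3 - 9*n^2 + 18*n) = (n^2 + 8*n + 7)/(n*(n - 3))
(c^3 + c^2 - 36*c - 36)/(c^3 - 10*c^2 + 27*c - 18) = (c^2 + 7*c + 6)/(c^2 - 4*c + 3)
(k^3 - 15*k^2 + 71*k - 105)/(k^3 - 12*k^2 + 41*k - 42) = (k - 5)/(k - 2)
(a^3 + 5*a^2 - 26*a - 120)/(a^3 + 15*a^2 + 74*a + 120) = (a - 5)/(a + 5)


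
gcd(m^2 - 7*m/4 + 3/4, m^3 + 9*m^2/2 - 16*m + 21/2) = m - 1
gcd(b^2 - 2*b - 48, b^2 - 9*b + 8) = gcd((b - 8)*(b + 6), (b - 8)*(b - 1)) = b - 8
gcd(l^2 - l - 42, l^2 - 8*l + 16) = 1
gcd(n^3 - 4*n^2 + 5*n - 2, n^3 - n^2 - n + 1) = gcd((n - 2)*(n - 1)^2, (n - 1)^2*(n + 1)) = n^2 - 2*n + 1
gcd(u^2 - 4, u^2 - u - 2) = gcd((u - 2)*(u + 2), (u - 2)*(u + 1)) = u - 2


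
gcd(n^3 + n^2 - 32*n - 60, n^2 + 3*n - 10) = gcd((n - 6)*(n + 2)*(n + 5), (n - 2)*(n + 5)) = n + 5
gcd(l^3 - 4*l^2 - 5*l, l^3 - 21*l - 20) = l^2 - 4*l - 5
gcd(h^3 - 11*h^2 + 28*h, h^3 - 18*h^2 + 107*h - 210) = h - 7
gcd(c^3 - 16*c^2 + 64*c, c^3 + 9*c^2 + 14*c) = c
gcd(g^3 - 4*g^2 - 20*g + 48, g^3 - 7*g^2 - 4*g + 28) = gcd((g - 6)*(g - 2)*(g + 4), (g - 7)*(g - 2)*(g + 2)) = g - 2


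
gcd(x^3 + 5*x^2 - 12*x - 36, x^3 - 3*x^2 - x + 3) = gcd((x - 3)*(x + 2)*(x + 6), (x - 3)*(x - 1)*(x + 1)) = x - 3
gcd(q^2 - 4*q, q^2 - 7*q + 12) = q - 4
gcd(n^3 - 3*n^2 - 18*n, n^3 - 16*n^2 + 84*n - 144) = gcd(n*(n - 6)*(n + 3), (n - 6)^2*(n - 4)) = n - 6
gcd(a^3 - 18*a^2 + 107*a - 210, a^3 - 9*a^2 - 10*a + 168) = a^2 - 13*a + 42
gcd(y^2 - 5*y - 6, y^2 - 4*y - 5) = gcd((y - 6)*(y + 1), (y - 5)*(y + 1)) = y + 1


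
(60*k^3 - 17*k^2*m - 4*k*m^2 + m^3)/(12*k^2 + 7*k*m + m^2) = (15*k^2 - 8*k*m + m^2)/(3*k + m)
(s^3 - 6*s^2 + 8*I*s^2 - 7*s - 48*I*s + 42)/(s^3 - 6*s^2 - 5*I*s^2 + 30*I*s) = (s^2 + 8*I*s - 7)/(s*(s - 5*I))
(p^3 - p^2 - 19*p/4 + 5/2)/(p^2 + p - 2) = (p^2 - 3*p + 5/4)/(p - 1)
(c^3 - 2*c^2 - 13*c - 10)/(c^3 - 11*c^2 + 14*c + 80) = (c + 1)/(c - 8)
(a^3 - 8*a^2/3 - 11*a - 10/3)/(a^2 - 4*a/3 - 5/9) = 3*(a^2 - 3*a - 10)/(3*a - 5)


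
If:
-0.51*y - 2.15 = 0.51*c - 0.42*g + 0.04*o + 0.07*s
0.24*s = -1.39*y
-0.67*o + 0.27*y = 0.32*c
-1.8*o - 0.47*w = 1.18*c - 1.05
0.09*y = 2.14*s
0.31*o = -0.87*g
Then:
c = -5.13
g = -0.87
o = 2.45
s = 0.00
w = 5.73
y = 0.00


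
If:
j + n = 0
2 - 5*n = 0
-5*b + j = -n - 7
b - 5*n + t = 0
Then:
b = 7/5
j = -2/5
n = 2/5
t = 3/5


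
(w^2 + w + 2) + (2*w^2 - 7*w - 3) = 3*w^2 - 6*w - 1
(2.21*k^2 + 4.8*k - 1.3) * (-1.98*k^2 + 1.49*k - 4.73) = -4.3758*k^4 - 6.2111*k^3 - 0.727300000000001*k^2 - 24.641*k + 6.149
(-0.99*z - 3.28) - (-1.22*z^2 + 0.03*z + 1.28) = 1.22*z^2 - 1.02*z - 4.56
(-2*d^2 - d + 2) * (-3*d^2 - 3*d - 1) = 6*d^4 + 9*d^3 - d^2 - 5*d - 2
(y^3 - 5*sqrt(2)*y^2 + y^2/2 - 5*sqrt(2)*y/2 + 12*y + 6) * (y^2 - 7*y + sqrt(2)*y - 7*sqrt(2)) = y^5 - 13*y^4/2 - 4*sqrt(2)*y^4 - 3*y^3/2 + 26*sqrt(2)*y^3 - 13*y^2 + 26*sqrt(2)*y^2 - 78*sqrt(2)*y - 7*y - 42*sqrt(2)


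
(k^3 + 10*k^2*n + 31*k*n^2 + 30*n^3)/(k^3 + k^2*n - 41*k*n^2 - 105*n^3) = (k + 2*n)/(k - 7*n)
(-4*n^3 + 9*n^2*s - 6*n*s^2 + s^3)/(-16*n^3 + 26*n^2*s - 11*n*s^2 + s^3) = (4*n^2 - 5*n*s + s^2)/(16*n^2 - 10*n*s + s^2)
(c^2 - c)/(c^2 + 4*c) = (c - 1)/(c + 4)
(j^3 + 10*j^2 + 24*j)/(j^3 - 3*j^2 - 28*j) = (j + 6)/(j - 7)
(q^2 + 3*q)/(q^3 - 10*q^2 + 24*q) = (q + 3)/(q^2 - 10*q + 24)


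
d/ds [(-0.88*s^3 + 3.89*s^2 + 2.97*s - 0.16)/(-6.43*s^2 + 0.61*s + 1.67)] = (5.6584*s^4 - 1.0736*s^3 + 17.0612*s^2 + 10.935*s + 5.0575)/(41.3449*s^4 - 7.8446*s^3 - 21.1041*s^2 + 2.0374*s + 2.7889)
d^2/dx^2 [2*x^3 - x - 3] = 12*x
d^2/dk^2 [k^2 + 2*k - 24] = 2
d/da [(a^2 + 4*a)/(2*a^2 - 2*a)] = -5/(2*a^2 - 4*a + 2)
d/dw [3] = 0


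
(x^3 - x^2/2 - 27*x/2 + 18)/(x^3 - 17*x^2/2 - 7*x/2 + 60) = (2*x^2 + 5*x - 12)/(2*x^2 - 11*x - 40)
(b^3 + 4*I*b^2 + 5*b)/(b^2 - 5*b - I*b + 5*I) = b*(b + 5*I)/(b - 5)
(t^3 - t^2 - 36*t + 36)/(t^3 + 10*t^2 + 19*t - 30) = (t - 6)/(t + 5)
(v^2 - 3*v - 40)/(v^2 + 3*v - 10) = (v - 8)/(v - 2)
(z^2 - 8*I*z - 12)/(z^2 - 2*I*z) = (z - 6*I)/z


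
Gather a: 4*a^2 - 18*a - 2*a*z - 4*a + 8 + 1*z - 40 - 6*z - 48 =4*a^2 + a*(-2*z - 22) - 5*z - 80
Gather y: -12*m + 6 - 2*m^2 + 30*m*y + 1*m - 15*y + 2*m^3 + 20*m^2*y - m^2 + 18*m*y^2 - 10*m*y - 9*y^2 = 2*m^3 - 3*m^2 - 11*m + y^2*(18*m - 9) + y*(20*m^2 + 20*m - 15) + 6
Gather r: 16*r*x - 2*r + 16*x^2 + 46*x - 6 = r*(16*x - 2) + 16*x^2 + 46*x - 6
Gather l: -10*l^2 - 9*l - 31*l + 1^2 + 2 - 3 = -10*l^2 - 40*l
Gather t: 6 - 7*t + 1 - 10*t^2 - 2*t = -10*t^2 - 9*t + 7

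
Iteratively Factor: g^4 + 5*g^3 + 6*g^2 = (g + 3)*(g^3 + 2*g^2) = g*(g + 3)*(g^2 + 2*g) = g*(g + 2)*(g + 3)*(g)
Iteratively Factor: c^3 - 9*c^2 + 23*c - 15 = (c - 5)*(c^2 - 4*c + 3) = (c - 5)*(c - 3)*(c - 1)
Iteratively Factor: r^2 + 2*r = (r + 2)*(r)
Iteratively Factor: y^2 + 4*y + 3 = (y + 1)*(y + 3)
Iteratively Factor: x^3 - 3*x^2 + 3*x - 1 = (x - 1)*(x^2 - 2*x + 1) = (x - 1)^2*(x - 1)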